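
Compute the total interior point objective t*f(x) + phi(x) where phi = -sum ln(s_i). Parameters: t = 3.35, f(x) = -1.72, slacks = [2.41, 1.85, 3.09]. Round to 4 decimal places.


Step 1: Compute log-barrier.
ln values: [0.8796, 0.6152, 1.1282]
phi = -(0.8796 + 0.6152 + 1.1282) = -2.623
Step 2: Compute augmented objective.
t*f(x) = 3.35*-1.72 = -5.762
Total = -5.762 - 2.623 = -8.385


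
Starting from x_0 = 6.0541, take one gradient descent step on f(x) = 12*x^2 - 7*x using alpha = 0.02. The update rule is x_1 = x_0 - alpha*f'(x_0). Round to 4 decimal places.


We compute the gradient at x_0 and apply the update.
f'(x) = 24*x - 7
f'(6.0541) = 24*6.0541 - 7 = 138.2984
x_1 = 6.0541 - 0.02*138.2984 = 3.2881


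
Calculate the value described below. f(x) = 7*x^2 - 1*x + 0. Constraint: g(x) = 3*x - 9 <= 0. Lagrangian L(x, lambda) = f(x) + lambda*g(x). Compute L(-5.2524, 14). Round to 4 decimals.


Step 1: Evaluate f(x).
f(-5.2524) = 7*(-5.2524)^2 - 1*(-5.2524) + 0 = 198.3663
Step 2: Evaluate g(x).
g(-5.2524) = 3*-5.2524 - 9 = -24.7572
Step 3: Compute Lagrangian.
L = 198.3663 + 14*-24.7572 = -148.2345


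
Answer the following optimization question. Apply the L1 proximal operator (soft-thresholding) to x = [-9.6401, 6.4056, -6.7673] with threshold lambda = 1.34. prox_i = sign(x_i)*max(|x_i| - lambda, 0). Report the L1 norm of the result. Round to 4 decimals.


Soft-thresholding with lambda = 1.34:
prox(-9.6401) = sign(-9.6401)*max(|-9.6401| - 1.34, 0) = -8.3001
prox(6.4056) = sign(6.4056)*max(|6.4056| - 1.34, 0) = 5.0656
prox(-6.7673) = sign(-6.7673)*max(|-6.7673| - 1.34, 0) = -5.4273
prox(x) = [-8.3001, 5.0656, -5.4273]
||prox(x)||_1 = 8.3001 + 5.0656 + 5.4273 = 18.793


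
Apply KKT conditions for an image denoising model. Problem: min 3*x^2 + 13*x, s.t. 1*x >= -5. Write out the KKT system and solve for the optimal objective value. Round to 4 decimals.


Step 1: Try lambda = 0 (constraint inactive).
Stationarity: 2*3*x + 13 = 0
x* = -13/(2*3) = -13/6 = -2.1667 (rounded; the exact value -13/6 is used below)
Check constraint: 1*-2.1667 = -2.1667 >= -5 -- satisfied.
Step 2: Compute optimal value.
f(x*) = 3*(-13/6)^2 + 13*(-13/6) = -14.0833


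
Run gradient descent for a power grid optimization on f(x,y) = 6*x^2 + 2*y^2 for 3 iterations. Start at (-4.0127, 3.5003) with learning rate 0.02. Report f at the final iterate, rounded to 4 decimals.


Gradient descent on f(x,y) = 6*x^2 + 2*y^2.
Starting point: (-4.0127, 3.5003), alpha = 0.02
Step 1: grad_x = 2*6*-4.0127 = -48.1524, grad_y = 2*2*3.5003 = 14.0012
  x_1 = -4.0127 - 0.02*-48.1524 = -3.0497
  y_1 = 3.5003 - 0.02*14.0012 = 3.2203
Step 2: grad_x = 2*6*-3.0497 = -36.5958, grad_y = 2*2*3.2203 = 12.8811
  x_2 = -3.0497 - 0.02*-36.5958 = -2.3177
  y_2 = 3.2203 - 0.02*12.8811 = 2.9627
Step 3: grad_x = 2*6*-2.3177 = -27.8128, grad_y = 2*2*2.9627 = 11.8506
  x_3 = -2.3177 - 0.02*-27.8128 = -1.7615
  y_3 = 2.9627 - 0.02*11.8506 = 2.7256
f(-1.7615, 2.7256) = 6*(-1.7615)^2 + 2*2.7256^2 = 33.4751


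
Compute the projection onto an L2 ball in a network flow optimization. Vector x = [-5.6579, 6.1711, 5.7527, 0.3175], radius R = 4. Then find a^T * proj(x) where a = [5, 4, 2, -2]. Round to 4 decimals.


Step 1: Compute ||x|| (intermediates to 6 decimals).
||x|| = sqrt((-5.6579)^2 + 6.1711^2 + 5.7527^2 + 0.3175^2) = 10.163103
Step 2: Project.
Since ||x|| > R, scale = R/||x|| = 4/10.163103 = 0.393581, proj(x) = scale * x
proj(x) = [-2.226842, 2.428828, 2.264153, 0.124962]
Step 3: Dot product.
a^T * proj(x) = 5*(-2.226842) + 4*2.428828 + 2*2.264153 - 2*0.124962 = 2.8595


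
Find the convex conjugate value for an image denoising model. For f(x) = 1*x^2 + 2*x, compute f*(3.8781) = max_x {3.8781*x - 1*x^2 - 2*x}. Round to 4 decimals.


f*(y) = sup_x {y*x - a*x^2 - b*x} = sup_x {(y-b)*x - a*x^2}
FOC: (y - b) - 2a*x = 0 => x* = (y - b)/(2a)
x* = (3.8781 - 2)/(2*1) = 0.9391
f*(3.8781) = (y-b)^2/(4a) = (3.8781 - 2)^2/(4*1)
= 3.5273/4 = 0.8818


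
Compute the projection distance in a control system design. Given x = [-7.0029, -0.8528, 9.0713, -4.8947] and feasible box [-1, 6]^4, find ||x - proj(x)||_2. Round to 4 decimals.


Project each component onto [-1, 6].
clip(-7.0029) = -1.0, clip(-0.8528) = -0.8528, clip(9.0713) = 6.0, clip(-4.8947) = -1.0
Projection = [-1.0, -0.8528, 6.0, -1.0]
Squared diffs: [36.0348, 0.0, 9.4329, 15.1687]
Distance = sqrt(60.6364) = 7.7869


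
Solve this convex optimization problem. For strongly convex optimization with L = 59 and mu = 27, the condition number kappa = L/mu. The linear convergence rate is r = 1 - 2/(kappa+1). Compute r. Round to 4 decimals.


Step 1: Compute the condition number.
kappa = L/mu = 59/27 = 2.1852
Step 2: Compute the convergence rate.
r = 1 - 2/(kappa + 1) = 1 - 2*mu/(L + mu) = (L - mu)/(L + mu) = 32/86 = 0.3721


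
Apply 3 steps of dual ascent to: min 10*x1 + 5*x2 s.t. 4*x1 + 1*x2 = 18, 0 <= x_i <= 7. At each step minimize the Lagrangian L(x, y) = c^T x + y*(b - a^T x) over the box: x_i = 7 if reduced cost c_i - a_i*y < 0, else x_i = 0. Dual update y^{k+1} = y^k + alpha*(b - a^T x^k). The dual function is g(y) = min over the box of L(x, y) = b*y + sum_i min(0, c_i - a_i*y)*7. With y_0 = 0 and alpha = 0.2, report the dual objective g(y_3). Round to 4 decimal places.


Dual ascent for LP: min 10*x1 + 5*x2, 4*x1 + 1*x2 = 18, 0 <= x_i <= 7
Step 1: y^k = 0.0, reduced costs: (10.0, 5.0)
  x^k = (0.0, 0.0), subgradient = b - a^T x = 18.0
  y^{k+1} = 0.0 + 0.2*18.0 = 3.6
Step 2: y^k = 3.6, reduced costs: (-4.4, 1.4)
  x^k = (7.0, 0.0), subgradient = b - a^T x = -10.0
  y^{k+1} = 3.6 + 0.2*-10.0 = 1.6
Step 3: y^k = 1.6, reduced costs: (3.6, 3.4)
  x^k = (0.0, 0.0), subgradient = b - a^T x = 18.0
  y^{k+1} = 1.6 + 0.2*18.0 = 5.2
Dual objective at y_3 = 5.2: reduced costs (-10.8, -0.2), box minimizer x = (7.0, 7.0)
g(y_3) = b*y + (c1 - a1*y)*x1 + (c2 - a2*y)*x2 = 18*5.2 + (-10.8)*7.0 + (-0.2)*7.0 = 93.6 - 75.6 - 1.4 = 16.6


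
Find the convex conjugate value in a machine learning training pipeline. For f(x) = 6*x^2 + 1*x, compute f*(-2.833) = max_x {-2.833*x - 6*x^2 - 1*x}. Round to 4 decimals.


f*(y) = sup_x {y*x - a*x^2 - b*x} = sup_x {(y-b)*x - a*x^2}
FOC: (y - b) - 2a*x = 0 => x* = (y - b)/(2a)
x* = (-2.833 - 1)/(2*6) = -0.3194
f*(-2.833) = (y-b)^2/(4a) = (-2.833 - 1)^2/(4*6)
= 14.6919/24 = 0.6122


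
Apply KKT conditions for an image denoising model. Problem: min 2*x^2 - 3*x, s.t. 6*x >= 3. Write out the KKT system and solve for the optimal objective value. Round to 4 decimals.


Step 1: Try lambda = 0 (constraint inactive).
Stationarity: 2*2*x - 3 = 0
x* = 3/(2*2) = 0.75
Check constraint: 6*0.75 = 4.5 >= 3 -- satisfied.
Step 2: Compute optimal value.
f(x*) = 2*0.75^2 - 3*0.75 = -1.125


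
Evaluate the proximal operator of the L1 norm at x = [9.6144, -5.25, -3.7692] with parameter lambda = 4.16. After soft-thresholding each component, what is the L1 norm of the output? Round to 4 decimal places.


Soft-thresholding with lambda = 4.16:
prox(9.6144) = sign(9.6144)*max(|9.6144| - 4.16, 0) = 5.4544
prox(-5.25) = sign(-5.25)*max(|-5.25| - 4.16, 0) = -1.09
prox(-3.7692) = sign(-3.7692)*max(|-3.7692| - 4.16, 0) = 0.0
prox(x) = [5.4544, -1.09, 0.0]
||prox(x)||_1 = 5.4544 + 1.09 + 0.0 = 6.5444


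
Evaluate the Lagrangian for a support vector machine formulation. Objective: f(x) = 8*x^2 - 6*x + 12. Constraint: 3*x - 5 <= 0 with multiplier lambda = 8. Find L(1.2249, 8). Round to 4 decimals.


Step 1: Evaluate f(x).
f(1.2249) = 8*1.2249^2 - 6*1.2249 + 12 = 16.6536
Step 2: Evaluate g(x).
g(1.2249) = 3*1.2249 - 5 = -1.3253
Step 3: Compute Lagrangian.
L = 16.6536 + 8*-1.3253 = 6.0512


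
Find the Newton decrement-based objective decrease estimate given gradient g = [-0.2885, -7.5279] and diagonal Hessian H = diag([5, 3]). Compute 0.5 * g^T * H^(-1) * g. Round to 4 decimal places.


Step 1: H is diagonal, so H^(-1) * g = [-0.0577, -2.5093].
Step 2: g^T H^(-1) g = sum_i g_i^2 / H_ii
  = (-0.2885)^2/5 + (-7.5279)^2/3
  = 0.0166 + 18.8898 = 18.9064
Step 3: Objective decrease = 0.5 * g^T H^(-1) g = 9.4532


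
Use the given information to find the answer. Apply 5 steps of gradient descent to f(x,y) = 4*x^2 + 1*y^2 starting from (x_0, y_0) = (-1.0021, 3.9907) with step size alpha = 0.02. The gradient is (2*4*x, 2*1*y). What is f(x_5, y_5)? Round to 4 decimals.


Gradient descent on f(x,y) = 4*x^2 + 1*y^2.
Starting point: (-1.0021, 3.9907), alpha = 0.02
Step 1: grad_x = 2*4*-1.0021 = -8.0168, grad_y = 2*1*3.9907 = 7.9814
  x_1 = -1.0021 - 0.02*-8.0168 = -0.8418
  y_1 = 3.9907 - 0.02*7.9814 = 3.8311
Step 2: grad_x = 2*4*-0.8418 = -6.7341, grad_y = 2*1*3.8311 = 7.6621
  x_2 = -0.8418 - 0.02*-6.7341 = -0.7071
  y_2 = 3.8311 - 0.02*7.6621 = 3.6778
Step 3: grad_x = 2*4*-0.7071 = -5.6567, grad_y = 2*1*3.6778 = 7.3557
  x_3 = -0.7071 - 0.02*-5.6567 = -0.5939
  y_3 = 3.6778 - 0.02*7.3557 = 3.5307
Step 4: grad_x = 2*4*-0.5939 = -4.7516, grad_y = 2*1*3.5307 = 7.0614
  x_4 = -0.5939 - 0.02*-4.7516 = -0.4989
  y_4 = 3.5307 - 0.02*7.0614 = 3.3895
Step 5: grad_x = 2*4*-0.4989 = -3.9913, grad_y = 2*1*3.3895 = 6.779
  x_5 = -0.4989 - 0.02*-3.9913 = -0.4191
  y_5 = 3.3895 - 0.02*6.779 = 3.2539
f(-0.4191, 3.2539) = 4*(-0.4191)^2 + 1*3.2539^2 = 11.2905


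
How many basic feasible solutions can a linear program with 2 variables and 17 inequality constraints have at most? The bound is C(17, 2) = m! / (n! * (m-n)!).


Each vertex corresponds to some choice of n active constraints out of m, so the number of vertices is at most C(m, n) = m! / (n!(m-n)!).
m = 17, n = 2
Numerator: 17 * 16
Denominator: 2! = 2
C(17, 2) = 136


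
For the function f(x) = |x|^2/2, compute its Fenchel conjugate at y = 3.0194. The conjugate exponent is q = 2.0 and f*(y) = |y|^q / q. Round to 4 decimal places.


The conjugate exponent q satisfies 1/p + 1/q = 1.
p = 2, so q = 2/(2 - 1) = 2.0
|y|^q = 3.0194^2.0 = 9.1168
f*(3.0194) = 9.1168 / 2.0 = 4.5584


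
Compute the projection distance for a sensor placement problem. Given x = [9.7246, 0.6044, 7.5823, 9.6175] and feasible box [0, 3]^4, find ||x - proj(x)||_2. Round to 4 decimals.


Project each component onto [0, 3].
clip(9.7246) = 3.0, clip(0.6044) = 0.6044, clip(7.5823) = 3.0, clip(9.6175) = 3.0
Projection = [3.0, 0.6044, 3.0, 3.0]
Squared diffs: [45.2202, 0.0, 20.9975, 43.7913]
Distance = sqrt(110.009) = 10.4885


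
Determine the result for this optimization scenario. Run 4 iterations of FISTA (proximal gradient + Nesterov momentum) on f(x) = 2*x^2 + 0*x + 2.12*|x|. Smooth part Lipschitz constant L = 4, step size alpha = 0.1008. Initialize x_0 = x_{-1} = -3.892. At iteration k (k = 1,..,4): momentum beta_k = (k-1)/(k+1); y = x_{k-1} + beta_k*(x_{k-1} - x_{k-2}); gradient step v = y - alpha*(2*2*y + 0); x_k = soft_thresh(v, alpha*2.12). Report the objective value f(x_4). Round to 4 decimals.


FISTA on f(x) = 2*x^2 + 0*x + 2.12*|x|
L = 4, alpha = 0.1008
Iteration 1: beta = 0.0, y = -3.892 + 0.0*(-3.892 + 3.892) = -3.892
  grad(y) = -15.568, v = y - alpha*grad = -2.3227
  prox(v) = soft_thresh(-2.3227, 0.2137) = -2.109
Iteration 2: beta = 0.3333, y = -2.109 + 0.3333*(-2.109 + 3.892) = -1.5147
  grad(y) = -6.0589, v = y - alpha*grad = -0.904
  prox(v) = soft_thresh(-0.904, 0.2137) = -0.6903
Iteration 3: beta = 0.5, y = -0.6903 + 0.5*(-0.6903 + 2.109) = 0.0191
  grad(y) = 0.0763, v = y - alpha*grad = 0.0114
  prox(v) = soft_thresh(0.0114, 0.2137) = 0.0
Iteration 4: beta = 0.6, y = 0.0 + 0.6*(0.0 + 0.6903) = 0.4142
  grad(y) = 1.6567, v = y - alpha*grad = 0.2472
  prox(v) = soft_thresh(0.2472, 0.2137) = 0.0335
f(x_4) = 2*0.0335^2 + 0*0.0335 + 2.12*|0.0335| = 0.0732


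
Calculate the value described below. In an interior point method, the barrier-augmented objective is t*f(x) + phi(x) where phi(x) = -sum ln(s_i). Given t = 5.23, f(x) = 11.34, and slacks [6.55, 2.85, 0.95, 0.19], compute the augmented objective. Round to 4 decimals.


Step 1: Compute log-barrier.
ln values: [1.8795, 1.0473, -0.0513, -1.6607]
phi = -(1.8795 + 1.0473 - 0.0513 - 1.6607) = -1.2148
Step 2: Compute augmented objective.
t*f(x) = 5.23*11.34 = 59.3082
Total = 59.3082 - 1.2148 = 58.0934


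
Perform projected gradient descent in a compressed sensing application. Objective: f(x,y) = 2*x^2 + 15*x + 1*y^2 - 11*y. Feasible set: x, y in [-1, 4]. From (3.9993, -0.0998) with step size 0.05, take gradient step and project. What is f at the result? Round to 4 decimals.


Step 1: Compute gradient at (3.9993, -0.0998).
grad_x = 2*2*3.9993 + 15 = 30.9972
grad_y = 2*1*-0.0998 - 11 = -11.1996
Step 2: Gradient step.
x_raw = 3.9993 - 0.05*30.9972 = 2.4494
y_raw = -0.0998 - 0.05*-11.1996 = 0.4602
Step 3: Project onto [-1, 4].
x_proj = clip(2.4494) = 2.4494
y_proj = clip(0.4602) = 0.4602
Step 4: Evaluate f.
f(2.4494, 0.4602) = 43.8909


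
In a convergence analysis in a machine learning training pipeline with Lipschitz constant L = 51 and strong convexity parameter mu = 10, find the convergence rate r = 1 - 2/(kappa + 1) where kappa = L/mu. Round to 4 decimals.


Step 1: Compute the condition number.
kappa = L/mu = 51/10 = 5.1
Step 2: Compute the convergence rate.
r = 1 - 2/(kappa + 1) = 1 - 2*mu/(L + mu) = (L - mu)/(L + mu) = 41/61 = 0.6721


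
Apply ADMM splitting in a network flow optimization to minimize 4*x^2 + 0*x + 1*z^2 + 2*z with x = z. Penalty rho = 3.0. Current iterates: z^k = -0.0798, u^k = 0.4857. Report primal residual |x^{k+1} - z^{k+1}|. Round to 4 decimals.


ADMM iteration with rho = 3.0, z^k = -0.0798, u^k = 0.4857
Step 1: x-update.
Minimize 4*x^2 + 0*x + (3.0/2)*(x + 0.0798 + 0.4857)^2
FOC: (2*4 + 3.0)*x = 0 + 3.0*(-0.0798 - 0.4857)
x^{k+1} = -0.1542
Step 2: z-update.
Minimize 1*z^2 + 2*z + (3.0/2)*(-0.1542 - z + 0.4857)^2
FOC: (2*1 + 3.0)*z = -2 + 3.0*(-0.1542 + 0.4857)
z^{k+1} = -0.2011
Step 3: u-update.
u^{k+1} = 0.4857 - 0.1542 + 0.2011 = 0.5326
Step 4: Primal residual = |-0.1542 + 0.2011| = 0.0469


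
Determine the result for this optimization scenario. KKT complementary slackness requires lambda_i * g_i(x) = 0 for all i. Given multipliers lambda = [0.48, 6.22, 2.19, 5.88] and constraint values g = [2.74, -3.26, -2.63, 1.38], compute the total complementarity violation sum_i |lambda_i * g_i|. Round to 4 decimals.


KKT complementary slackness check:
lambda_1 * g_1 = 0.48 * 2.74 = 1.3152
lambda_2 * g_2 = 6.22 * -3.26 = -20.2772
lambda_3 * g_3 = 2.19 * -2.63 = -5.7597
lambda_4 * g_4 = 5.88 * 1.38 = 8.1144
Total violation = 1.3152 + 20.2772 + 5.7597 + 8.1144 = 35.4665


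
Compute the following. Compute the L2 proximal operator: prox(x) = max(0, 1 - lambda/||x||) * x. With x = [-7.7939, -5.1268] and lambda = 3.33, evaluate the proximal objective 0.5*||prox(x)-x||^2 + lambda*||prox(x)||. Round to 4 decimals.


Step 1: Compute ||x||.
||x|| = 9.3289
Step 2: Compute scaling factor.
scale = max(0, 1 - 3.33/9.3289) = 0.643
Step 3: prox(x) = [-5.0118, -3.2968]
||prox(x)|| = 5.9989
Step 4: Proximal objective.
0.5*||prox-x||^2 = 5.5445
lambda*||prox|| = 19.9763
Total = 25.5209


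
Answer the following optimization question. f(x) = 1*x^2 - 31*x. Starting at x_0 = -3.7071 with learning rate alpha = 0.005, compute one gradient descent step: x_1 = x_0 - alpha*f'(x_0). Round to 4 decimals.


We compute the gradient at x_0 and apply the update.
f'(x) = 2*x - 31
f'(-3.7071) = 2*-3.7071 - 31 = -38.4142
x_1 = -3.7071 - 0.005*-38.4142 = -3.515


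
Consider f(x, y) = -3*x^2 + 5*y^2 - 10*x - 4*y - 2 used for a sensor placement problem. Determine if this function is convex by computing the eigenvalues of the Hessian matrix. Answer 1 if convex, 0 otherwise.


The Hessian of f(x,y) = -3*x^2 + 5*y^2 - 10*x - 4*y - 2 is:
H = [[-6, 0], [0, 10]]
Trace = -6 + 10 = 4
Determinant = -6*10 - (0)^2 = -60
Discriminant = (4)^2 - 4*-60 = 256.0
Eigenvalues: lambda_1 = -6.0, lambda_2 = 10.0
The function is not convex.

0


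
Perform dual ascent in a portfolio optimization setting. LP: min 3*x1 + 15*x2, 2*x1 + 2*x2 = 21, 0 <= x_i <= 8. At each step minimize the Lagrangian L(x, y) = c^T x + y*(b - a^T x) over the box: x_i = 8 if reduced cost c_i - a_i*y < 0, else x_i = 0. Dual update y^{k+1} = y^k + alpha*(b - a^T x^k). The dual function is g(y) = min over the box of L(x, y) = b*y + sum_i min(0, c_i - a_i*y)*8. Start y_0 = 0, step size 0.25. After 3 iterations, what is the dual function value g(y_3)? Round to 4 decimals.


Dual ascent for LP: min 3*x1 + 15*x2, 2*x1 + 2*x2 = 21, 0 <= x_i <= 8
Step 1: y^k = 0.0, reduced costs: (3.0, 15.0)
  x^k = (0.0, 0.0), subgradient = b - a^T x = 21.0
  y^{k+1} = 0.0 + 0.25*21.0 = 5.25
Step 2: y^k = 5.25, reduced costs: (-7.5, 4.5)
  x^k = (8.0, 0.0), subgradient = b - a^T x = 5.0
  y^{k+1} = 5.25 + 0.25*5.0 = 6.5
Step 3: y^k = 6.5, reduced costs: (-10.0, 2.0)
  x^k = (8.0, 0.0), subgradient = b - a^T x = 5.0
  y^{k+1} = 6.5 + 0.25*5.0 = 7.75
Dual objective at y_3 = 7.75: reduced costs (-12.5, -0.5), box minimizer x = (8.0, 8.0)
g(y_3) = b*y + (c1 - a1*y)*x1 + (c2 - a2*y)*x2 = 21*7.75 + (-12.5)*8.0 + (-0.5)*8.0 = 162.75 - 100.0 - 4.0 = 58.75


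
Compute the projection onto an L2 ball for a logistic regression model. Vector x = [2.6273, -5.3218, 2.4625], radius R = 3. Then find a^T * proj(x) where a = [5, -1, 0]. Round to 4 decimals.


Step 1: Compute ||x|| (intermediates to 6 decimals).
||x|| = sqrt(2.6273^2 + (-5.3218)^2 + 2.4625^2) = 6.425587
Step 2: Project.
Since ||x|| > R, scale = R/||x|| = 3/6.425587 = 0.466883, proj(x) = scale * x
proj(x) = [1.226642, -2.484658, 1.149699]
Step 3: Dot product.
a^T * proj(x) = 5*1.226642 - 1*(-2.484658) + 0*1.149699 = 8.6179


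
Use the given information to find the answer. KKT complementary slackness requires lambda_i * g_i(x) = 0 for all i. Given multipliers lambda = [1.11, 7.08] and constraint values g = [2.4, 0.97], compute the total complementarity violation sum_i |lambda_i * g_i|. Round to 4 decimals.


KKT complementary slackness check:
lambda_1 * g_1 = 1.11 * 2.4 = 2.664
lambda_2 * g_2 = 7.08 * 0.97 = 6.8676
Total violation = 2.664 + 6.8676 = 9.5316


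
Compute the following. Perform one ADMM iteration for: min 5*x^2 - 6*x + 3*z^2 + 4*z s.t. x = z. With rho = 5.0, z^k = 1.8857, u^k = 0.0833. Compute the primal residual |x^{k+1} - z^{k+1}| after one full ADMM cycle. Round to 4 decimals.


ADMM iteration with rho = 5.0, z^k = 1.8857, u^k = 0.0833
Step 1: x-update.
Minimize 5*x^2 - 6*x + (5.0/2)*(x - 1.8857 + 0.0833)^2
FOC: (2*5 + 5.0)*x = 6 + 5.0*(1.8857 - 0.0833)
x^{k+1} = 1.0008
Step 2: z-update.
Minimize 3*z^2 + 4*z + (5.0/2)*(1.0008 - z + 0.0833)^2
FOC: (2*3 + 5.0)*z = -4 + 5.0*(1.0008 + 0.0833)
z^{k+1} = 0.1291
Step 3: u-update.
u^{k+1} = 0.0833 + 1.0008 - 0.1291 = 0.955
Step 4: Primal residual = |1.0008 - 0.1291| = 0.8717


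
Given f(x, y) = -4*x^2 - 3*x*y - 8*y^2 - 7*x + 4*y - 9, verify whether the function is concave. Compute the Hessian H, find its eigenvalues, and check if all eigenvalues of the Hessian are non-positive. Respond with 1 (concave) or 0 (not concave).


The Hessian of f(x,y) = -4*x^2 - 3*x*y - 8*y^2 - 7*x + 4*y - 9 is:
H = [[-8, -3], [-3, -16]]
Trace = -8 - 16 = -24
Determinant = -8*-16 - (-3)^2 = 119
Discriminant = (-24)^2 - 4*119 = 100.0
Eigenvalues: lambda_1 = -17.0, lambda_2 = -7.0
The function is concave.

1


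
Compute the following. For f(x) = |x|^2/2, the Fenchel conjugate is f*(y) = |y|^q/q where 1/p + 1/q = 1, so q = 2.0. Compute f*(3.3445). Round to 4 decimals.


The conjugate exponent q satisfies 1/p + 1/q = 1.
p = 2, so q = 2/(2 - 1) = 2.0
|y|^q = 3.3445^2.0 = 11.1857
f*(3.3445) = 11.1857 / 2.0 = 5.5928


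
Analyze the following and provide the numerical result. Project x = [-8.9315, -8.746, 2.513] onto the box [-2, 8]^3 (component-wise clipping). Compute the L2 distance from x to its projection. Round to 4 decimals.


Project each component onto [-2, 8].
clip(-8.9315) = -2.0, clip(-8.746) = -2.0, clip(2.513) = 2.513
Projection = [-2.0, -2.0, 2.513]
Squared diffs: [48.0457, 45.5085, 0.0]
Distance = sqrt(93.5542) = 9.6723


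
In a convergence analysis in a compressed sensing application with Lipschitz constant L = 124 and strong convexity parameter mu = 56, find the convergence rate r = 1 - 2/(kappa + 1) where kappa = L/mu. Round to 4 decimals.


Step 1: Compute the condition number.
kappa = L/mu = 124/56 = 2.2143
Step 2: Compute the convergence rate.
r = 1 - 2/(kappa + 1) = 1 - 2*mu/(L + mu) = (L - mu)/(L + mu) = 68/180 = 0.3778


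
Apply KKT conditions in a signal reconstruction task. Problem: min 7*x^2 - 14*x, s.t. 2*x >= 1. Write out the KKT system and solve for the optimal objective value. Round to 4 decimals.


Step 1: Try lambda = 0 (constraint inactive).
Stationarity: 2*7*x - 14 = 0
x* = 14/(2*7) = 1.0
Check constraint: 2*1.0 = 2.0 >= 1 -- satisfied.
Step 2: Compute optimal value.
f(x*) = 7*1.0^2 - 14*1.0 = -7.0


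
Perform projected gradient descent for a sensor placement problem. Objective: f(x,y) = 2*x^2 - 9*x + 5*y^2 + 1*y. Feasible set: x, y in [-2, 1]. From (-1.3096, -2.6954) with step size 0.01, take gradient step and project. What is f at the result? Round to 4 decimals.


Step 1: Compute gradient at (-1.3096, -2.6954).
grad_x = 2*2*-1.3096 - 9 = -14.2384
grad_y = 2*5*-2.6954 + 1 = -25.954
Step 2: Gradient step.
x_raw = -1.3096 - 0.01*-14.2384 = -1.1672
y_raw = -2.6954 - 0.01*-25.954 = -2.4359
Step 3: Project onto [-2, 1].
x_proj = clip(-1.1672) = -1.1672
y_proj = clip(-2.4359) = -2.0
Step 4: Evaluate f.
f(-1.1672, -2.0) = 31.2297


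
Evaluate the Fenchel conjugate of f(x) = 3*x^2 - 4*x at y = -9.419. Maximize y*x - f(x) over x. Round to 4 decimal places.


f*(y) = sup_x {y*x - a*x^2 - b*x} = sup_x {(y-b)*x - a*x^2}
FOC: (y - b) - 2a*x = 0 => x* = (y - b)/(2a)
x* = (-9.419 + 4)/(2*3) = -0.9032
f*(-9.419) = (y-b)^2/(4a) = (-9.419 + 4)^2/(4*3)
= 29.3656/12 = 2.4471


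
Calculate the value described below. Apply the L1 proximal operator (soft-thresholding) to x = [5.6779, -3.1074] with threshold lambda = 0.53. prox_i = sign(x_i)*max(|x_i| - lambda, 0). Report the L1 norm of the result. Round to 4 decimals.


Soft-thresholding with lambda = 0.53:
prox(5.6779) = sign(5.6779)*max(|5.6779| - 0.53, 0) = 5.1479
prox(-3.1074) = sign(-3.1074)*max(|-3.1074| - 0.53, 0) = -2.5774
prox(x) = [5.1479, -2.5774]
||prox(x)||_1 = 5.1479 + 2.5774 = 7.7253


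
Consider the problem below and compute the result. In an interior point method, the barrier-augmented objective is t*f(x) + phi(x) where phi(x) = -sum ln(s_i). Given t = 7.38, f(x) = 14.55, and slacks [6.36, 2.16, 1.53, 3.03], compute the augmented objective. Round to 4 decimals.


Step 1: Compute log-barrier.
ln values: [1.85, 0.7701, 0.4253, 1.1086]
phi = -(1.85 + 0.7701 + 0.4253 + 1.1086) = -4.154
Step 2: Compute augmented objective.
t*f(x) = 7.38*14.55 = 107.379
Total = 107.379 - 4.154 = 103.225


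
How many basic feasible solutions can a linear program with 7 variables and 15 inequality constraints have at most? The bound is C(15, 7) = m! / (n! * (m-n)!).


Each vertex corresponds to some choice of n active constraints out of m, so the number of vertices is at most C(m, n) = m! / (n!(m-n)!).
m = 15, n = 7
Numerator: 15 * 14 * 13 * 12 * 11 * 10 * 9
Denominator: 7! = 5040
C(15, 7) = 6435


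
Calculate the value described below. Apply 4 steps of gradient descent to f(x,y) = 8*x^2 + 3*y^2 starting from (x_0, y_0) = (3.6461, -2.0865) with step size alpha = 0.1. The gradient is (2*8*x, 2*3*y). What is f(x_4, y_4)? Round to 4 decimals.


Gradient descent on f(x,y) = 8*x^2 + 3*y^2.
Starting point: (3.6461, -2.0865), alpha = 0.1
Step 1: grad_x = 2*8*3.6461 = 58.3376, grad_y = 2*3*-2.0865 = -12.519
  x_1 = 3.6461 - 0.1*58.3376 = -2.1877
  y_1 = -2.0865 - 0.1*-12.519 = -0.8346
Step 2: grad_x = 2*8*-2.1877 = -35.0026, grad_y = 2*3*-0.8346 = -5.0076
  x_2 = -2.1877 - 0.1*-35.0026 = 1.3126
  y_2 = -0.8346 - 0.1*-5.0076 = -0.3338
Step 3: grad_x = 2*8*1.3126 = 21.0015, grad_y = 2*3*-0.3338 = -2.003
  x_3 = 1.3126 - 0.1*21.0015 = -0.7876
  y_3 = -0.3338 - 0.1*-2.003 = -0.1335
Step 4: grad_x = 2*8*-0.7876 = -12.6009, grad_y = 2*3*-0.1335 = -0.8012
  x_4 = -0.7876 - 0.1*-12.6009 = 0.4725
  y_4 = -0.1335 - 0.1*-0.8012 = -0.0534
f(0.4725, -0.0534) = 8*0.4725^2 + 3*(-0.0534)^2 = 1.7949


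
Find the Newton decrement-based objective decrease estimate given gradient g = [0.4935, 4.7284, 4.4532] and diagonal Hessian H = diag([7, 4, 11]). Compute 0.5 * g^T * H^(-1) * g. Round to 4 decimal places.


Step 1: H is diagonal, so H^(-1) * g = [0.0705, 1.1821, 0.4048].
Step 2: g^T H^(-1) g = sum_i g_i^2 / H_ii
  = (0.4935)^2/7 + (4.7284)^2/4 + (4.4532)^2/11
  = 0.0348 + 5.5894 + 1.8028 = 7.4271
Step 3: Objective decrease = 0.5 * g^T H^(-1) g = 3.7135


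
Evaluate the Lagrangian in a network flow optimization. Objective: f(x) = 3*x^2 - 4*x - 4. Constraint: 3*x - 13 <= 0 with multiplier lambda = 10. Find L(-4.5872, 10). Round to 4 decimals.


Step 1: Evaluate f(x).
f(-4.5872) = 3*(-4.5872)^2 - 4*(-4.5872) - 4 = 77.476
Step 2: Evaluate g(x).
g(-4.5872) = 3*-4.5872 - 13 = -26.7616
Step 3: Compute Lagrangian.
L = 77.476 + 10*-26.7616 = -190.14


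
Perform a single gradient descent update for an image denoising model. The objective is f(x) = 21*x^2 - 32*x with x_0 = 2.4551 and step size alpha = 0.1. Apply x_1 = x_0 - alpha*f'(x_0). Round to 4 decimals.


We compute the gradient at x_0 and apply the update.
f'(x) = 42*x - 32
f'(2.4551) = 42*2.4551 - 32 = 71.1142
x_1 = 2.4551 - 0.1*71.1142 = -4.6563


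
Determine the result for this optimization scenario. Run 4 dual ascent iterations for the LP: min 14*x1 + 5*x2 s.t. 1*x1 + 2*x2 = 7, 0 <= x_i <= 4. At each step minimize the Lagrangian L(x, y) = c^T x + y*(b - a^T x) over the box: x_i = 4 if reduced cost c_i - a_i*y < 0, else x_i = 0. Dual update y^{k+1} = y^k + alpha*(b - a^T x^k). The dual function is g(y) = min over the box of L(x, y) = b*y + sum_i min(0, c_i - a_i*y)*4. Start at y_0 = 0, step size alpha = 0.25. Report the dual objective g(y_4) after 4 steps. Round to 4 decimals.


Dual ascent for LP: min 14*x1 + 5*x2, 1*x1 + 2*x2 = 7, 0 <= x_i <= 4
Step 1: y^k = 0.0, reduced costs: (14.0, 5.0)
  x^k = (0.0, 0.0), subgradient = b - a^T x = 7.0
  y^{k+1} = 0.0 + 0.25*7.0 = 1.75
Step 2: y^k = 1.75, reduced costs: (12.25, 1.5)
  x^k = (0.0, 0.0), subgradient = b - a^T x = 7.0
  y^{k+1} = 1.75 + 0.25*7.0 = 3.5
Step 3: y^k = 3.5, reduced costs: (10.5, -2.0)
  x^k = (0.0, 4.0), subgradient = b - a^T x = -1.0
  y^{k+1} = 3.5 + 0.25*-1.0 = 3.25
Step 4: y^k = 3.25, reduced costs: (10.75, -1.5)
  x^k = (0.0, 4.0), subgradient = b - a^T x = -1.0
  y^{k+1} = 3.25 + 0.25*-1.0 = 3.0
Dual objective at y_4 = 3.0: reduced costs (11.0, -1.0), box minimizer x = (0.0, 4.0)
g(y_4) = b*y + (c1 - a1*y)*x1 + (c2 - a2*y)*x2 = 7*3.0 + 11.0*0.0 + (-1.0)*4.0 = 21.0 + 0.0 - 4.0 = 17.0


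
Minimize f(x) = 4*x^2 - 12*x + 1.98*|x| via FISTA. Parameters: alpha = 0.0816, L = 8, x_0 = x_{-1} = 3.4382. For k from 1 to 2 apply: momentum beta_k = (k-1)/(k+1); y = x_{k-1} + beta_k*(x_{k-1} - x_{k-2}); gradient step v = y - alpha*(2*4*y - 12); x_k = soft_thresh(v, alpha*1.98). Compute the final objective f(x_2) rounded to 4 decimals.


FISTA on f(x) = 4*x^2 - 12*x + 1.98*|x|
L = 8, alpha = 0.0816
Iteration 1: beta = 0.0, y = 3.4382 + 0.0*(3.4382 - 3.4382) = 3.4382
  grad(y) = 15.5056, v = y - alpha*grad = 2.1729
  prox(v) = soft_thresh(2.1729, 0.1616) = 2.0114
Iteration 2: beta = 0.3333, y = 2.0114 + 0.3333*(2.0114 - 3.4382) = 1.5358
  grad(y) = 0.2861, v = y - alpha*grad = 1.5124
  prox(v) = soft_thresh(1.5124, 0.1616) = 1.3509
f(x_2) = 4*1.3509^2 - 12*1.3509 + 1.98*|1.3509| = -6.2363


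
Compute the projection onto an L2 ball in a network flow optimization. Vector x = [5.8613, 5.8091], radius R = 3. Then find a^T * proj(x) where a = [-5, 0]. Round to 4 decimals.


Step 1: Compute ||x|| (intermediates to 6 decimals).
||x|| = sqrt(5.8613^2 + 5.8091^2) = 8.252302
Step 2: Project.
Since ||x|| > R, scale = R/||x|| = 3/8.252302 = 0.363535, proj(x) = scale * x
proj(x) = [2.130788, 2.111811]
Step 3: Dot product.
a^T * proj(x) = -5*2.130788 + 0*2.111811 = -10.6539


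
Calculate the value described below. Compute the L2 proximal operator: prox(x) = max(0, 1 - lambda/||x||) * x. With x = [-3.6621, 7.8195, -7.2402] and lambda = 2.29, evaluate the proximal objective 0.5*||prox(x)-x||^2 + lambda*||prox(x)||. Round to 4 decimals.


Step 1: Compute ||x||.
||x|| = 11.2684
Step 2: Compute scaling factor.
scale = max(0, 1 - 2.29/11.2684) = 0.7968
Step 3: prox(x) = [-2.9179, 6.2304, -5.7688]
||prox(x)|| = 8.9784
Step 4: Proximal objective.
0.5*||prox-x||^2 = 2.6221
lambda*||prox|| = 20.5605
Total = 23.1825


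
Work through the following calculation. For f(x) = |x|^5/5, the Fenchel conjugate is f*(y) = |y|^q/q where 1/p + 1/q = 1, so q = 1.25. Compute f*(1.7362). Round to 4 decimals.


The conjugate exponent q satisfies 1/p + 1/q = 1.
p = 5, so q = 5/(5 - 1) = 1.25
|y|^q = 1.7362^1.25 = 1.993
f*(1.7362) = 1.993 / 1.25 = 1.5944


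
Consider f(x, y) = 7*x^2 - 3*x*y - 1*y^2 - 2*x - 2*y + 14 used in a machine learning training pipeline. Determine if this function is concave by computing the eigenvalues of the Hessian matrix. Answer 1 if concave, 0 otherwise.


The Hessian of f(x,y) = 7*x^2 - 3*x*y - 1*y^2 - 2*x - 2*y + 14 is:
H = [[14, -3], [-3, -2]]
Trace = 14 - 2 = 12
Determinant = 14*-2 - (-3)^2 = -37
Discriminant = (12)^2 - 4*-37 = 292.0
Eigenvalues: lambda_1 = -2.544, lambda_2 = 14.544
The function is not concave.

0


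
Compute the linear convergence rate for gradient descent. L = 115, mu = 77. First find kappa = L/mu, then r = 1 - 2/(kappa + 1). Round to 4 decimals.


Step 1: Compute the condition number.
kappa = L/mu = 115/77 = 1.4935
Step 2: Compute the convergence rate.
r = 1 - 2/(kappa + 1) = 1 - 2*mu/(L + mu) = (L - mu)/(L + mu) = 38/192 = 0.1979


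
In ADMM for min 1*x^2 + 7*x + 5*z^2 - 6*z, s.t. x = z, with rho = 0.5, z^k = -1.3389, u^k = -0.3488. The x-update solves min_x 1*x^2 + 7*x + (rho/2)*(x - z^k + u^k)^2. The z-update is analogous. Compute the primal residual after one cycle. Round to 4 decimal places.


ADMM iteration with rho = 0.5, z^k = -1.3389, u^k = -0.3488
Step 1: x-update.
Minimize 1*x^2 + 7*x + (0.5/2)*(x + 1.3389 - 0.3488)^2
FOC: (2*1 + 0.5)*x = -7 + 0.5*(-1.3389 + 0.3488)
x^{k+1} = -2.998
Step 2: z-update.
Minimize 5*z^2 - 6*z + (0.5/2)*(-2.998 - z - 0.3488)^2
FOC: (2*5 + 0.5)*z = 6 + 0.5*(-2.998 - 0.3488)
z^{k+1} = 0.4121
Step 3: u-update.
u^{k+1} = -0.3488 - 2.998 - 0.4121 = -3.7589
Step 4: Primal residual = |-2.998 - 0.4121| = 3.4101


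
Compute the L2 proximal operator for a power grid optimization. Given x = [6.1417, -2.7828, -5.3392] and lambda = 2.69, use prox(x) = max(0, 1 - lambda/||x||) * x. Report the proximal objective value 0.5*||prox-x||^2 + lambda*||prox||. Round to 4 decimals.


Step 1: Compute ||x||.
||x|| = 8.6007
Step 2: Compute scaling factor.
scale = max(0, 1 - 2.69/8.6007) = 0.6872
Step 3: prox(x) = [4.2208, -1.9124, -3.6693]
||prox(x)|| = 5.9107
Step 4: Proximal objective.
0.5*||prox-x||^2 = 3.6181
lambda*||prox|| = 15.8998
Total = 19.5178


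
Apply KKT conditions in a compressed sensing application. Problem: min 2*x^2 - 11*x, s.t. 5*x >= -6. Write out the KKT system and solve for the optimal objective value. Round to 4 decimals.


Step 1: Try lambda = 0 (constraint inactive).
Stationarity: 2*2*x - 11 = 0
x* = 11/(2*2) = 2.75
Check constraint: 5*2.75 = 13.75 >= -6 -- satisfied.
Step 2: Compute optimal value.
f(x*) = 2*2.75^2 - 11*2.75 = -15.125


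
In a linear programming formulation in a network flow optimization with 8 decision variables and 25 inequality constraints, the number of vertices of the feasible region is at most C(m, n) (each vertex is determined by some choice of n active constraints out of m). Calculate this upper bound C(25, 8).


Each vertex corresponds to some choice of n active constraints out of m, so the number of vertices is at most C(m, n) = m! / (n!(m-n)!).
m = 25, n = 8
Numerator: 25 * 24 * 23 * 22 * 21 * 20 * 19 * 18
Denominator: 8! = 40320
C(25, 8) = 1081575


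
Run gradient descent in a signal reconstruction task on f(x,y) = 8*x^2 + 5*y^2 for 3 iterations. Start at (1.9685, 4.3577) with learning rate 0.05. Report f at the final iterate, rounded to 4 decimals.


Gradient descent on f(x,y) = 8*x^2 + 5*y^2.
Starting point: (1.9685, 4.3577), alpha = 0.05
Step 1: grad_x = 2*8*1.9685 = 31.496, grad_y = 2*5*4.3577 = 43.577
  x_1 = 1.9685 - 0.05*31.496 = 0.3937
  y_1 = 4.3577 - 0.05*43.577 = 2.1789
Step 2: grad_x = 2*8*0.3937 = 6.2992, grad_y = 2*5*2.1789 = 21.7885
  x_2 = 0.3937 - 0.05*6.2992 = 0.0787
  y_2 = 2.1789 - 0.05*21.7885 = 1.0894
Step 3: grad_x = 2*8*0.0787 = 1.2598, grad_y = 2*5*1.0894 = 10.8943
  x_3 = 0.0787 - 0.05*1.2598 = 0.0157
  y_3 = 1.0894 - 0.05*10.8943 = 0.5447
f(0.0157, 0.5447) = 8*0.0157^2 + 5*0.5447^2 = 1.4855


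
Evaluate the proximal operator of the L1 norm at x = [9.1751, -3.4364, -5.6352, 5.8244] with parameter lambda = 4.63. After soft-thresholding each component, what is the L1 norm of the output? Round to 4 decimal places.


Soft-thresholding with lambda = 4.63:
prox(9.1751) = sign(9.1751)*max(|9.1751| - 4.63, 0) = 4.5451
prox(-3.4364) = sign(-3.4364)*max(|-3.4364| - 4.63, 0) = 0.0
prox(-5.6352) = sign(-5.6352)*max(|-5.6352| - 4.63, 0) = -1.0052
prox(5.8244) = sign(5.8244)*max(|5.8244| - 4.63, 0) = 1.1944
prox(x) = [4.5451, 0.0, -1.0052, 1.1944]
||prox(x)||_1 = 4.5451 + 0.0 + 1.0052 + 1.1944 = 6.7447


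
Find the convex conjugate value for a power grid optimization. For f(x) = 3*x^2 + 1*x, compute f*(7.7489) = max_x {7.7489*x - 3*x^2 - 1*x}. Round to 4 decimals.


f*(y) = sup_x {y*x - a*x^2 - b*x} = sup_x {(y-b)*x - a*x^2}
FOC: (y - b) - 2a*x = 0 => x* = (y - b)/(2a)
x* = (7.7489 - 1)/(2*3) = 1.1248
f*(7.7489) = (y-b)^2/(4a) = (7.7489 - 1)^2/(4*3)
= 45.5477/12 = 3.7956


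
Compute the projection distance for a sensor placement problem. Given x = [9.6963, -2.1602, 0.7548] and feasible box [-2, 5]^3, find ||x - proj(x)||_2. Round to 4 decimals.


Project each component onto [-2, 5].
clip(9.6963) = 5.0, clip(-2.1602) = -2.0, clip(0.7548) = 0.7548
Projection = [5.0, -2.0, 0.7548]
Squared diffs: [22.0552, 0.0257, 0.0]
Distance = sqrt(22.0809) = 4.699


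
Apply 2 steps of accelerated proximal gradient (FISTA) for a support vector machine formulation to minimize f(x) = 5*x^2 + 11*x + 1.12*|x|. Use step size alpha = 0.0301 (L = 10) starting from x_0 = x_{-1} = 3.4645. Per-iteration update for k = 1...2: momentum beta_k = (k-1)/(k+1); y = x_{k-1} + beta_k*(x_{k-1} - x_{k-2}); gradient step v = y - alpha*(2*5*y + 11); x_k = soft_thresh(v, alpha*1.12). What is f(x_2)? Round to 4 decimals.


FISTA on f(x) = 5*x^2 + 11*x + 1.12*|x|
L = 10, alpha = 0.0301
Iteration 1: beta = 0.0, y = 3.4645 + 0.0*(3.4645 - 3.4645) = 3.4645
  grad(y) = 45.645, v = y - alpha*grad = 2.0906
  prox(v) = soft_thresh(2.0906, 0.0337) = 2.0569
Iteration 2: beta = 0.3333, y = 2.0569 + 0.3333*(2.0569 - 3.4645) = 1.5877
  grad(y) = 26.8766, v = y - alpha*grad = 0.7787
  prox(v) = soft_thresh(0.7787, 0.0337) = 0.745
f(x_2) = 5*0.745^2 + 11*0.745 + 1.12*|0.745| = 11.8039


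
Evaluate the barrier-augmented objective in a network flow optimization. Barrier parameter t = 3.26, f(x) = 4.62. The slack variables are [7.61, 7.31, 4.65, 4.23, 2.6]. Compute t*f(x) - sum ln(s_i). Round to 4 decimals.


Step 1: Compute log-barrier.
ln values: [2.0295, 1.9892, 1.5369, 1.4422, 0.9555]
phi = -(2.0295 + 1.9892 + 1.5369 + 1.4422 + 0.9555) = -7.9533
Step 2: Compute augmented objective.
t*f(x) = 3.26*4.62 = 15.0612
Total = 15.0612 - 7.9533 = 7.1079


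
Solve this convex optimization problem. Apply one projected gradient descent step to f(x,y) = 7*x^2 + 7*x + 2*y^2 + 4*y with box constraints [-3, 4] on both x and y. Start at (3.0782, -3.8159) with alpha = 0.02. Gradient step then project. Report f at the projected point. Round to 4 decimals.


Step 1: Compute gradient at (3.0782, -3.8159).
grad_x = 2*7*3.0782 + 7 = 50.0948
grad_y = 2*2*-3.8159 + 4 = -11.2636
Step 2: Gradient step.
x_raw = 3.0782 - 0.02*50.0948 = 2.0763
y_raw = -3.8159 - 0.02*-11.2636 = -3.5906
Step 3: Project onto [-3, 4].
x_proj = clip(2.0763) = 2.0763
y_proj = clip(-3.5906) = -3.0
Step 4: Evaluate f.
f(2.0763, -3.0) = 50.7114


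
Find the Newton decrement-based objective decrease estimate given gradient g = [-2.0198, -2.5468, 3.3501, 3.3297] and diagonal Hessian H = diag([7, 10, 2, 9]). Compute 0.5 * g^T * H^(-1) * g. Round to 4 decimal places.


Step 1: H is diagonal, so H^(-1) * g = [-0.2885, -0.2547, 1.6751, 0.37].
Step 2: g^T H^(-1) g = sum_i g_i^2 / H_ii
  = (-2.0198)^2/7 + (-2.5468)^2/10 + (3.3501)^2/2 + (3.3297)^2/9
  = 0.5828 + 0.6486 + 5.6116 + 1.2319 = 8.0749
Step 3: Objective decrease = 0.5 * g^T H^(-1) g = 4.0374


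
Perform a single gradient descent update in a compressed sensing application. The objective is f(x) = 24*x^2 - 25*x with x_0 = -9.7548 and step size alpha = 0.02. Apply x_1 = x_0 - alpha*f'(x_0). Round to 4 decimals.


We compute the gradient at x_0 and apply the update.
f'(x) = 48*x - 25
f'(-9.7548) = 48*-9.7548 - 25 = -493.2304
x_1 = -9.7548 - 0.02*-493.2304 = 0.1098


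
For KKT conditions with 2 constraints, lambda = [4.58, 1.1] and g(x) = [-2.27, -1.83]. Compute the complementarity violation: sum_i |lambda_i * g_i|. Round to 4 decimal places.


KKT complementary slackness check:
lambda_1 * g_1 = 4.58 * -2.27 = -10.3966
lambda_2 * g_2 = 1.1 * -1.83 = -2.013
Total violation = 10.3966 + 2.013 = 12.4096


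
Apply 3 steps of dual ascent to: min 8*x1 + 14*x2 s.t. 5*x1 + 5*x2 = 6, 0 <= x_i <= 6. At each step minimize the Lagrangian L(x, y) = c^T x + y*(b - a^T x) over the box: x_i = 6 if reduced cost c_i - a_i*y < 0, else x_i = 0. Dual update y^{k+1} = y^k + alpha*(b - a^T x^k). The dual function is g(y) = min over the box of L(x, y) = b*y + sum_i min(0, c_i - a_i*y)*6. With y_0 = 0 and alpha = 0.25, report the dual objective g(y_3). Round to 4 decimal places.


Dual ascent for LP: min 8*x1 + 14*x2, 5*x1 + 5*x2 = 6, 0 <= x_i <= 6
Step 1: y^k = 0.0, reduced costs: (8.0, 14.0)
  x^k = (0.0, 0.0), subgradient = b - a^T x = 6.0
  y^{k+1} = 0.0 + 0.25*6.0 = 1.5
Step 2: y^k = 1.5, reduced costs: (0.5, 6.5)
  x^k = (0.0, 0.0), subgradient = b - a^T x = 6.0
  y^{k+1} = 1.5 + 0.25*6.0 = 3.0
Step 3: y^k = 3.0, reduced costs: (-7.0, -1.0)
  x^k = (6.0, 6.0), subgradient = b - a^T x = -54.0
  y^{k+1} = 3.0 + 0.25*-54.0 = -10.5
Dual objective at y_3 = -10.5: reduced costs (60.5, 66.5), box minimizer x = (0.0, 0.0)
g(y_3) = b*y + (c1 - a1*y)*x1 + (c2 - a2*y)*x2 = 6*(-10.5) + 60.5*0.0 + 66.5*0.0 = -63.0 + 0.0 + 0.0 = -63.0


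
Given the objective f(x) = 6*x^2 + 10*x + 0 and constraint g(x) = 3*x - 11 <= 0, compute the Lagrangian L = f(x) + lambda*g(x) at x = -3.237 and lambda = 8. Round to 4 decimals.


Step 1: Evaluate f(x).
f(-3.237) = 6*(-3.237)^2 + 10*(-3.237) + 0 = 30.499
Step 2: Evaluate g(x).
g(-3.237) = 3*-3.237 - 11 = -20.711
Step 3: Compute Lagrangian.
L = 30.499 + 8*-20.711 = -135.189


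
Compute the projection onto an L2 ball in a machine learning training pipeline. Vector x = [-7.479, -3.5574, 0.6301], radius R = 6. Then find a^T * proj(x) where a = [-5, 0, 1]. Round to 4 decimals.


Step 1: Compute ||x|| (intermediates to 6 decimals).
||x|| = sqrt((-7.479)^2 + (-3.5574)^2 + 0.6301^2) = 8.305875
Step 2: Project.
Since ||x|| > R, scale = R/||x|| = 6/8.305875 = 0.72238, proj(x) = scale * x
proj(x) = [-5.40268, -2.569795, 0.455172]
Step 3: Dot product.
a^T * proj(x) = -5*(-5.40268) + 0*(-2.569795) + 1*0.455172 = 27.4686


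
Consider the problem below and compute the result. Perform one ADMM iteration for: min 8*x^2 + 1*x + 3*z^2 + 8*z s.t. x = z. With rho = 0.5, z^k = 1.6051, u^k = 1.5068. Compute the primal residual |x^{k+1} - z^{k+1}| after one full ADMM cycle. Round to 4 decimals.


ADMM iteration with rho = 0.5, z^k = 1.6051, u^k = 1.5068
Step 1: x-update.
Minimize 8*x^2 + 1*x + (0.5/2)*(x - 1.6051 + 1.5068)^2
FOC: (2*8 + 0.5)*x = -1 + 0.5*(1.6051 - 1.5068)
x^{k+1} = -0.0576
Step 2: z-update.
Minimize 3*z^2 + 8*z + (0.5/2)*(-0.0576 - z + 1.5068)^2
FOC: (2*3 + 0.5)*z = -8 + 0.5*(-0.0576 + 1.5068)
z^{k+1} = -1.1193
Step 3: u-update.
u^{k+1} = 1.5068 - 0.0576 + 1.1193 = 2.5685
Step 4: Primal residual = |-0.0576 + 1.1193| = 1.0617


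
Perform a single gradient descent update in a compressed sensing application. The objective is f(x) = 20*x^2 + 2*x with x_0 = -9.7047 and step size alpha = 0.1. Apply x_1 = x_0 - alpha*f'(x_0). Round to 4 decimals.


We compute the gradient at x_0 and apply the update.
f'(x) = 40*x + 2
f'(-9.7047) = 40*-9.7047 + 2 = -386.188
x_1 = -9.7047 - 0.1*-386.188 = 28.9141
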